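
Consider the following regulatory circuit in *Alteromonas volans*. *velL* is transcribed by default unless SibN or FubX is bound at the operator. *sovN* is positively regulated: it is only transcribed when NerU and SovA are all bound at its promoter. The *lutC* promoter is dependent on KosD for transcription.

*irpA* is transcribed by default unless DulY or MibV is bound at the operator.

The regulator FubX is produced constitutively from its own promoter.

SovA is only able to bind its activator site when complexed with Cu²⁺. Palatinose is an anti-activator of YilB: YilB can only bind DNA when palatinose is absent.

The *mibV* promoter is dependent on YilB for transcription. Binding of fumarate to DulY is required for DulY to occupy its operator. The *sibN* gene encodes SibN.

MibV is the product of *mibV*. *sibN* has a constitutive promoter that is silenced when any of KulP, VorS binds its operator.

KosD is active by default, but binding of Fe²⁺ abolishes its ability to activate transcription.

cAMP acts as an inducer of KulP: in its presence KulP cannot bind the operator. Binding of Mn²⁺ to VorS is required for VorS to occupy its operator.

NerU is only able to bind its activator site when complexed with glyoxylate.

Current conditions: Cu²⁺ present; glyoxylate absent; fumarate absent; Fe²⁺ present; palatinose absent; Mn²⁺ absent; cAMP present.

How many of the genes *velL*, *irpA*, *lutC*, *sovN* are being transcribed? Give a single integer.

0

cAMP is present, so KulP is inactive.
Mn²⁺ is absent, so VorS is inactive.
With no repressor bound, *sibN* is transcribed.
So SibN is produced and active.
FubX is produced constitutively and is active.
With repressor SibN bound, *velL* is not transcribed.
→ *velL* is OFF.
Fumarate is absent, so DulY is inactive.
Palatinose is absent, so YilB is active.
No repressor is bound and YilB is active, so *mibV* is transcribed.
So MibV is produced and active.
With repressor MibV bound, *irpA* is not transcribed.
→ *irpA* is OFF.
Fe²⁺ is present, so KosD is inactive.
Required activator KosD is absent, so *lutC* is not transcribed.
→ *lutC* is OFF.
Glyoxylate is absent, so NerU is inactive.
Cu²⁺ is present, so SovA is active.
Required activator NerU is absent, so *sovN* is not transcribed.
→ *sovN* is OFF.
0 of the 4 genes are transcribed.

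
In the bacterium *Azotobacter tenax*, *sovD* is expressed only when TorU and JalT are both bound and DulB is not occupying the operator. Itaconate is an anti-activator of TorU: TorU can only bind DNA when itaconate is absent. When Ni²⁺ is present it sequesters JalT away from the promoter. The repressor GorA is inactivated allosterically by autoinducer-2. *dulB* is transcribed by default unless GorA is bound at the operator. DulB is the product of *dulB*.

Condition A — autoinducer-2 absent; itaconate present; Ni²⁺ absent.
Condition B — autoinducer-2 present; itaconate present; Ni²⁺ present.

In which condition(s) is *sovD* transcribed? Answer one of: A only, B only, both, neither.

neither

Condition A:
Autoinducer-2 is absent, so GorA is active.
With repressor GorA bound, *dulB* is not transcribed.
So DulB is not produced.
Itaconate is present, so TorU is inactive.
Ni²⁺ is absent, so JalT is active.
Required activator TorU is absent, so *sovD* is not transcribed.
→ *sovD* is OFF in A.
Condition B:
Autoinducer-2 is present, so GorA is inactive.
With no repressor bound, *dulB* is transcribed.
So DulB is produced and active.
Itaconate is present, so TorU is inactive.
Ni²⁺ is present, so JalT is inactive.
With repressor DulB bound, *sovD* is not transcribed.
→ *sovD* is OFF in B.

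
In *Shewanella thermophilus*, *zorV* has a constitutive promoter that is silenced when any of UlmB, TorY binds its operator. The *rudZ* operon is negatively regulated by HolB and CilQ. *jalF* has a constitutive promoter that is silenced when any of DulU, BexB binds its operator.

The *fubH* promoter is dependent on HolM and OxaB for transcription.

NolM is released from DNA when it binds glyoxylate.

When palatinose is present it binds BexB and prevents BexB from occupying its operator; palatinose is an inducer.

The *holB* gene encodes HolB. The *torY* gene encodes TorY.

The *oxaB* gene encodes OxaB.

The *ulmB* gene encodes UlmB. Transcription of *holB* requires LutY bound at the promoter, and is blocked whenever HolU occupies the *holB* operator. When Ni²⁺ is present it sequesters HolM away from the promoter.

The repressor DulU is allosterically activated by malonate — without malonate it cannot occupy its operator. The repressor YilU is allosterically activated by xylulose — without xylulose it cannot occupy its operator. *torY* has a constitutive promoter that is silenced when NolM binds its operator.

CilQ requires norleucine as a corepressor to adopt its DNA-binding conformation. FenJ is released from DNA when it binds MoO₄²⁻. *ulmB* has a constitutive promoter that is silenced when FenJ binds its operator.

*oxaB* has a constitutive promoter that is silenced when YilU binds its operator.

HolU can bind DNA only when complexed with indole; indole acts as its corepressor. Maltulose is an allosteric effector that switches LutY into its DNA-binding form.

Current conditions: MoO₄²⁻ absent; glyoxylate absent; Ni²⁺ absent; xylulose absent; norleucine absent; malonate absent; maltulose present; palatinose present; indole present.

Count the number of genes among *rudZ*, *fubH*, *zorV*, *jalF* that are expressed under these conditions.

Indole is present, so HolU is active.
Maltulose is present, so LutY is active.
With repressor HolU bound, *holB* is not transcribed.
So HolB is not produced.
Norleucine is absent, so CilQ is inactive.
With no repressor bound, *rudZ* is transcribed.
→ *rudZ* is ON.
Ni²⁺ is absent, so HolM is active.
Xylulose is absent, so YilU is inactive.
With no repressor bound, *oxaB* is transcribed.
So OxaB is produced and active.
No repressor is bound and HolM and OxaB are active, so *fubH* is transcribed.
→ *fubH* is ON.
MoO₄²⁻ is absent, so FenJ is active.
With repressor FenJ bound, *ulmB* is not transcribed.
So UlmB is not produced.
Glyoxylate is absent, so NolM is active.
With repressor NolM bound, *torY* is not transcribed.
So TorY is not produced.
With no repressor bound, *zorV* is transcribed.
→ *zorV* is ON.
Malonate is absent, so DulU is inactive.
Palatinose is present, so BexB is inactive.
With no repressor bound, *jalF* is transcribed.
→ *jalF* is ON.
4 of the 4 genes are transcribed.

4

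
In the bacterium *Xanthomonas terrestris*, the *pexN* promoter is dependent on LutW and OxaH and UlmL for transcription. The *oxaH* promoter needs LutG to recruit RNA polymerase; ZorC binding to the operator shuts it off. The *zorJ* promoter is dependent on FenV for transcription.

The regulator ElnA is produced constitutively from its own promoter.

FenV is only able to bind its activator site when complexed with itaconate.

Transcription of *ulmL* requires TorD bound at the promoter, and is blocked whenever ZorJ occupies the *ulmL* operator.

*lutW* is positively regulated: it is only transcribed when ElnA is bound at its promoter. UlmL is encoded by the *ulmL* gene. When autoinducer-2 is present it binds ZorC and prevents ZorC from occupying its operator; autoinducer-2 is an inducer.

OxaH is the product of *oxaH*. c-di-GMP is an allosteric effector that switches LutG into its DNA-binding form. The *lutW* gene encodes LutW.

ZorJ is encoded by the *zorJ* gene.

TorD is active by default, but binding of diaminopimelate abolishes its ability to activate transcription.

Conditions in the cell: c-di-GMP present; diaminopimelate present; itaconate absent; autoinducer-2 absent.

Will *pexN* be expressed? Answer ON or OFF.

ElnA is produced constitutively and is active.
No repressor is bound and ElnA is active, so *lutW* is transcribed.
So LutW is produced and active.
c-di-GMP is present, so LutG is active.
Autoinducer-2 is absent, so ZorC is active.
With repressor ZorC bound, *oxaH* is not transcribed.
So OxaH is not produced.
Itaconate is absent, so FenV is inactive.
Required activator FenV is absent, so *zorJ* is not transcribed.
So ZorJ is not produced.
Diaminopimelate is present, so TorD is inactive.
Required activator TorD is absent, so *ulmL* is not transcribed.
So UlmL is not produced.
Required activator OxaH is absent, so *pexN* is not transcribed.

OFF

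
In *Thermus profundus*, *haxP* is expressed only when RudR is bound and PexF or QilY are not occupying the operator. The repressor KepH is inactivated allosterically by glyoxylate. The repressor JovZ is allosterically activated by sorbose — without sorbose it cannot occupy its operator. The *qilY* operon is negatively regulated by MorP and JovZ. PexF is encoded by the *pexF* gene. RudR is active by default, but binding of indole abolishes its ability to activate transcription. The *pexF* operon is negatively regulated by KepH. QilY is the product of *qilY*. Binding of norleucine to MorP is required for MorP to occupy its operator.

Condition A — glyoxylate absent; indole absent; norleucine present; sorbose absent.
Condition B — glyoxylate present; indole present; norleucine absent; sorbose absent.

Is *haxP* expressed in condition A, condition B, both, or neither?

A only

Condition A:
Glyoxylate is absent, so KepH is active.
With repressor KepH bound, *pexF* is not transcribed.
So PexF is not produced.
Indole is absent, so RudR is active.
Norleucine is present, so MorP is active.
Sorbose is absent, so JovZ is inactive.
With repressor MorP bound, *qilY* is not transcribed.
So QilY is not produced.
No repressor is bound and RudR is active, so *haxP* is transcribed.
→ *haxP* is ON in A.
Condition B:
Glyoxylate is present, so KepH is inactive.
With no repressor bound, *pexF* is transcribed.
So PexF is produced and active.
Indole is present, so RudR is inactive.
Norleucine is absent, so MorP is inactive.
Sorbose is absent, so JovZ is inactive.
With no repressor bound, *qilY* is transcribed.
So QilY is produced and active.
With repressor PexF bound, *haxP* is not transcribed.
→ *haxP* is OFF in B.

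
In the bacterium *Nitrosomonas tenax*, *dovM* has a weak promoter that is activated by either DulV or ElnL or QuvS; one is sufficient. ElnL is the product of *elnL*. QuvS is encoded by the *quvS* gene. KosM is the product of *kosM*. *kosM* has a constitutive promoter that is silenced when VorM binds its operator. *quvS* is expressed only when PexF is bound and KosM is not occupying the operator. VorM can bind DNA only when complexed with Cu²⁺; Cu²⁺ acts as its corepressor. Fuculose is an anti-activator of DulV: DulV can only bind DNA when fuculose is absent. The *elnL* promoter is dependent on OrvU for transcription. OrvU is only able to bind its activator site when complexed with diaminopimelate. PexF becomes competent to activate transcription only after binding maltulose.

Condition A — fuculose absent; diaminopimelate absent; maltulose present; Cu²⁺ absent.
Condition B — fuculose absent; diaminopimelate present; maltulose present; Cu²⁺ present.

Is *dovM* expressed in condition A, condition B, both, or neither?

both

Condition A:
Fuculose is absent, so DulV is active.
Diaminopimelate is absent, so OrvU is inactive.
Required activator OrvU is absent, so *elnL* is not transcribed.
So ElnL is not produced.
Maltulose is present, so PexF is active.
Cu²⁺ is absent, so VorM is inactive.
With no repressor bound, *kosM* is transcribed.
So KosM is produced and active.
With repressor KosM bound, *quvS* is not transcribed.
So QuvS is not produced.
Activator DulV is present, so *dovM* is transcribed.
→ *dovM* is ON in A.
Condition B:
Fuculose is absent, so DulV is active.
Diaminopimelate is present, so OrvU is active.
No repressor is bound and OrvU is active, so *elnL* is transcribed.
So ElnL is produced and active.
Maltulose is present, so PexF is active.
Cu²⁺ is present, so VorM is active.
With repressor VorM bound, *kosM* is not transcribed.
So KosM is not produced.
No repressor is bound and PexF is active, so *quvS* is transcribed.
So QuvS is produced and active.
Activator DulV is present, so *dovM* is transcribed.
→ *dovM* is ON in B.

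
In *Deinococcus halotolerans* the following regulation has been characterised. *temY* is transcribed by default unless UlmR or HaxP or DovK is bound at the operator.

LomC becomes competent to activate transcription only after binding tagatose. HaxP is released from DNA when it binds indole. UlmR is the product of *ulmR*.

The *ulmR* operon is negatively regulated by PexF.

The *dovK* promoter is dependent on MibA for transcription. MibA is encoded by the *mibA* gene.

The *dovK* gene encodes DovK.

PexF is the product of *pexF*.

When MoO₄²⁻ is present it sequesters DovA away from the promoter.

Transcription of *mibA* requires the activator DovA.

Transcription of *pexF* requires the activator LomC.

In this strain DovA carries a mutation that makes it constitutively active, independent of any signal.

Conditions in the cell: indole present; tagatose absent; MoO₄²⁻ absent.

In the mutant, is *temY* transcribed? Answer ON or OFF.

Tagatose is absent, so LomC is inactive.
Required activator LomC is absent, so *pexF* is not transcribed.
So PexF is not produced.
With no repressor bound, *ulmR* is transcribed.
So UlmR is produced and active.
Indole is present, so HaxP is inactive.
DovA is constitutively active in this strain.
No repressor is bound and DovA is active, so *mibA* is transcribed.
So MibA is produced and active.
No repressor is bound and MibA is active, so *dovK* is transcribed.
So DovK is produced and active.
With repressor UlmR bound, *temY* is not transcribed.

OFF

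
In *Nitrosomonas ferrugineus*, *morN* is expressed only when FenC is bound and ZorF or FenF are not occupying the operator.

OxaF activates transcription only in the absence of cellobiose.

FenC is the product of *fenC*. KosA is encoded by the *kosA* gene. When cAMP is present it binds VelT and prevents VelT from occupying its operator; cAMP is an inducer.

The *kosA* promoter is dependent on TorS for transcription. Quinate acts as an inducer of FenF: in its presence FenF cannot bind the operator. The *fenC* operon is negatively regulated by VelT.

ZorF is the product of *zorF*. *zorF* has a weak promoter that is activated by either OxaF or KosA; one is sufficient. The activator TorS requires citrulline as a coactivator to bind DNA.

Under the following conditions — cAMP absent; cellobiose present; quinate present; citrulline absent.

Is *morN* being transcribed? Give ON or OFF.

OFF

Cellobiose is present, so OxaF is inactive.
Citrulline is absent, so TorS is inactive.
Required activator TorS is absent, so *kosA* is not transcribed.
So KosA is not produced.
No activator is available at the *zorF* promoter, so *zorF* is not transcribed.
So ZorF is not produced.
cAMP is absent, so VelT is active.
With repressor VelT bound, *fenC* is not transcribed.
So FenC is not produced.
Quinate is present, so FenF is inactive.
Required activator FenC is absent, so *morN* is not transcribed.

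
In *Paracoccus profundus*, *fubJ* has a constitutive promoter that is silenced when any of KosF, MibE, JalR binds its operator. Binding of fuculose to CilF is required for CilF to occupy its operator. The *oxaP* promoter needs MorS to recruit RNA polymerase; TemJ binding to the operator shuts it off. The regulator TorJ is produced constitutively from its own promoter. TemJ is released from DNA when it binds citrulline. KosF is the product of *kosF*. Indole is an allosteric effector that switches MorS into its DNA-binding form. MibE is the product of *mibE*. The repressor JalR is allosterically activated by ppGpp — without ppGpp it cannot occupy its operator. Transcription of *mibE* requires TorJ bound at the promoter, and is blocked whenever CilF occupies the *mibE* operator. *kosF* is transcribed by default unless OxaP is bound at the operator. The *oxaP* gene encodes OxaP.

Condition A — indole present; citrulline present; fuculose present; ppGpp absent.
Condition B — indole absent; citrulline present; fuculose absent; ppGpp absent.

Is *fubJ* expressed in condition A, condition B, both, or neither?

Condition A:
Indole is present, so MorS is active.
Citrulline is present, so TemJ is inactive.
No repressor is bound and MorS is active, so *oxaP* is transcribed.
So OxaP is produced and active.
With repressor OxaP bound, *kosF* is not transcribed.
So KosF is not produced.
Fuculose is present, so CilF is active.
TorJ is produced constitutively and is active.
With repressor CilF bound, *mibE* is not transcribed.
So MibE is not produced.
ppGpp is absent, so JalR is inactive.
With no repressor bound, *fubJ* is transcribed.
→ *fubJ* is ON in A.
Condition B:
Indole is absent, so MorS is inactive.
Citrulline is present, so TemJ is inactive.
Required activator MorS is absent, so *oxaP* is not transcribed.
So OxaP is not produced.
With no repressor bound, *kosF* is transcribed.
So KosF is produced and active.
Fuculose is absent, so CilF is inactive.
TorJ is produced constitutively and is active.
No repressor is bound and TorJ is active, so *mibE* is transcribed.
So MibE is produced and active.
ppGpp is absent, so JalR is inactive.
With repressor KosF bound, *fubJ* is not transcribed.
→ *fubJ* is OFF in B.

A only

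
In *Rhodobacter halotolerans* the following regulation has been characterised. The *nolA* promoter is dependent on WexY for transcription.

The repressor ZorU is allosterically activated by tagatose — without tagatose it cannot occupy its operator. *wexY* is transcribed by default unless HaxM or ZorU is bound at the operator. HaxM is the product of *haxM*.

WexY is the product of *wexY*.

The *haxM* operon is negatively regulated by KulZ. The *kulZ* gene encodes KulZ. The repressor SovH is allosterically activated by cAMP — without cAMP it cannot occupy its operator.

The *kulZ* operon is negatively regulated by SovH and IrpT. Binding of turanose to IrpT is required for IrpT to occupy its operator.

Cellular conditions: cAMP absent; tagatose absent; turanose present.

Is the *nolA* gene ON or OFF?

cAMP is absent, so SovH is inactive.
Turanose is present, so IrpT is active.
With repressor IrpT bound, *kulZ* is not transcribed.
So KulZ is not produced.
With no repressor bound, *haxM* is transcribed.
So HaxM is produced and active.
Tagatose is absent, so ZorU is inactive.
With repressor HaxM bound, *wexY* is not transcribed.
So WexY is not produced.
Required activator WexY is absent, so *nolA* is not transcribed.

OFF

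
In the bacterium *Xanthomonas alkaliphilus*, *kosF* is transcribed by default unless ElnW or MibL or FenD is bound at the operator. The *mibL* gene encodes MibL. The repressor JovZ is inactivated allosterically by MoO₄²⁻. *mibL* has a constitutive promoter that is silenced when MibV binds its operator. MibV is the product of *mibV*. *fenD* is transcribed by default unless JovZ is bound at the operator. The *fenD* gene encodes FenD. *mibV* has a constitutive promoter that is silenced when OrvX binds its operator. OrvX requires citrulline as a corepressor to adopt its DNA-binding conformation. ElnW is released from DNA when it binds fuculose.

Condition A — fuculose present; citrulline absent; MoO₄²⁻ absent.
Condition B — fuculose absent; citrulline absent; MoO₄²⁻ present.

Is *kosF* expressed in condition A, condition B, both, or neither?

A only

Condition A:
Fuculose is present, so ElnW is inactive.
Citrulline is absent, so OrvX is inactive.
With no repressor bound, *mibV* is transcribed.
So MibV is produced and active.
With repressor MibV bound, *mibL* is not transcribed.
So MibL is not produced.
MoO₄²⁻ is absent, so JovZ is active.
With repressor JovZ bound, *fenD* is not transcribed.
So FenD is not produced.
With no repressor bound, *kosF* is transcribed.
→ *kosF* is ON in A.
Condition B:
Fuculose is absent, so ElnW is active.
Citrulline is absent, so OrvX is inactive.
With no repressor bound, *mibV* is transcribed.
So MibV is produced and active.
With repressor MibV bound, *mibL* is not transcribed.
So MibL is not produced.
MoO₄²⁻ is present, so JovZ is inactive.
With no repressor bound, *fenD* is transcribed.
So FenD is produced and active.
With repressor ElnW bound, *kosF* is not transcribed.
→ *kosF* is OFF in B.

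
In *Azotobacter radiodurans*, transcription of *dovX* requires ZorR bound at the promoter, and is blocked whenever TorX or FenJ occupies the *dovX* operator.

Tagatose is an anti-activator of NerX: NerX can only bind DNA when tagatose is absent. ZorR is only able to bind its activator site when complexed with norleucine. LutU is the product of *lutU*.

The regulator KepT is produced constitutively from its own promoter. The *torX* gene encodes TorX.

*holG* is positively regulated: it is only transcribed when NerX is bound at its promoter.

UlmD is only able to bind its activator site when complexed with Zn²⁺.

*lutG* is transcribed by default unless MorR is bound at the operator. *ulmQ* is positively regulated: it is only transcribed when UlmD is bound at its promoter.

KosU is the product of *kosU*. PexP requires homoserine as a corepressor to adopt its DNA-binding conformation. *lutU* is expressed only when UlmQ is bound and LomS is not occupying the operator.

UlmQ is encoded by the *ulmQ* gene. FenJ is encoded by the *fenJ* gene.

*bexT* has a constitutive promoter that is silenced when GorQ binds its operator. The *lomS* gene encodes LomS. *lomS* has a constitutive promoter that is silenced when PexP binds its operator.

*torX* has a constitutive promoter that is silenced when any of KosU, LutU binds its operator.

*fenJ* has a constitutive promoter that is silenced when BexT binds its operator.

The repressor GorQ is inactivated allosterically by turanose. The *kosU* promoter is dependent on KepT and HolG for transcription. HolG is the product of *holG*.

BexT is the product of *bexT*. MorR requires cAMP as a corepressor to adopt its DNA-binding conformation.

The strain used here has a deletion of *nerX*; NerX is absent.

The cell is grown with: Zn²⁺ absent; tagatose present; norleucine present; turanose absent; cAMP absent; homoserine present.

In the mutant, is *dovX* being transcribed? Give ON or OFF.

Norleucine is present, so ZorR is active.
KepT is produced constitutively and is active.
NerX is non-functional in this strain, so it has no effect.
Required activator NerX is absent, so *holG* is not transcribed.
So HolG is not produced.
Required activator HolG is absent, so *kosU* is not transcribed.
So KosU is not produced.
Zn²⁺ is absent, so UlmD is inactive.
Required activator UlmD is absent, so *ulmQ* is not transcribed.
So UlmQ is not produced.
Homoserine is present, so PexP is active.
With repressor PexP bound, *lomS* is not transcribed.
So LomS is not produced.
Required activator UlmQ is absent, so *lutU* is not transcribed.
So LutU is not produced.
With no repressor bound, *torX* is transcribed.
So TorX is produced and active.
Turanose is absent, so GorQ is active.
With repressor GorQ bound, *bexT* is not transcribed.
So BexT is not produced.
With no repressor bound, *fenJ* is transcribed.
So FenJ is produced and active.
With repressor TorX bound, *dovX* is not transcribed.

OFF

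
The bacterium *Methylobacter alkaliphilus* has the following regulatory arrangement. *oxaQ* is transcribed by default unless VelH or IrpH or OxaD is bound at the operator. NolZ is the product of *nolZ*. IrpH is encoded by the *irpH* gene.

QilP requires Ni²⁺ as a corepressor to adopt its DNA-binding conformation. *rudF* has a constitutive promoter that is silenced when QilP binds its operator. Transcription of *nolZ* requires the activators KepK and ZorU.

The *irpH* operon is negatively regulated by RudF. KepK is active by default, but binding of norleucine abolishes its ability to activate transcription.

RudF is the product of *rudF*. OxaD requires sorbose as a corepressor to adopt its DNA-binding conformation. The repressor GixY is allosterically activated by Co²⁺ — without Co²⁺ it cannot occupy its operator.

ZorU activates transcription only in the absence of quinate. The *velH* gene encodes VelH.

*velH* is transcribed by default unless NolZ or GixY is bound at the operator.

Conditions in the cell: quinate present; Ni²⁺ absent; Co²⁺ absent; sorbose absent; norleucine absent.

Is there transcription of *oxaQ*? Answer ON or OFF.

OFF

Norleucine is absent, so KepK is active.
Quinate is present, so ZorU is inactive.
Required activator ZorU is absent, so *nolZ* is not transcribed.
So NolZ is not produced.
Co²⁺ is absent, so GixY is inactive.
With no repressor bound, *velH* is transcribed.
So VelH is produced and active.
Ni²⁺ is absent, so QilP is inactive.
With no repressor bound, *rudF* is transcribed.
So RudF is produced and active.
With repressor RudF bound, *irpH* is not transcribed.
So IrpH is not produced.
Sorbose is absent, so OxaD is inactive.
With repressor VelH bound, *oxaQ* is not transcribed.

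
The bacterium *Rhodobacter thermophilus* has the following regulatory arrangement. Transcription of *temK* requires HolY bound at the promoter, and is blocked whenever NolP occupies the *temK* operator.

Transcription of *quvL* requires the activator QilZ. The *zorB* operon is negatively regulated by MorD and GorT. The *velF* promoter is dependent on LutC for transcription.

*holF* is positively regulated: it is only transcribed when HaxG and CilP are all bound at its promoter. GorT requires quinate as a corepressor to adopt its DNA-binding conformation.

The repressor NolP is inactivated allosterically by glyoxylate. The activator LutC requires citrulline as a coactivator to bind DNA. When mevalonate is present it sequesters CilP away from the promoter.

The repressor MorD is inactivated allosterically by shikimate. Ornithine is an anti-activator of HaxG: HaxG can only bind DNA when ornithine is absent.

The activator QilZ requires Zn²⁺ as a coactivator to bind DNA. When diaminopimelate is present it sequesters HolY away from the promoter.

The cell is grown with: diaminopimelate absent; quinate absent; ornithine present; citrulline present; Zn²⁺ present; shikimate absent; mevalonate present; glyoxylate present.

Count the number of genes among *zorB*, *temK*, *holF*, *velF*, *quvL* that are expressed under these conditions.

Shikimate is absent, so MorD is active.
Quinate is absent, so GorT is inactive.
With repressor MorD bound, *zorB* is not transcribed.
→ *zorB* is OFF.
Diaminopimelate is absent, so HolY is active.
Glyoxylate is present, so NolP is inactive.
No repressor is bound and HolY is active, so *temK* is transcribed.
→ *temK* is ON.
Ornithine is present, so HaxG is inactive.
Mevalonate is present, so CilP is inactive.
Required activator HaxG is absent, so *holF* is not transcribed.
→ *holF* is OFF.
Citrulline is present, so LutC is active.
No repressor is bound and LutC is active, so *velF* is transcribed.
→ *velF* is ON.
Zn²⁺ is present, so QilZ is active.
No repressor is bound and QilZ is active, so *quvL* is transcribed.
→ *quvL* is ON.
3 of the 5 genes are transcribed.

3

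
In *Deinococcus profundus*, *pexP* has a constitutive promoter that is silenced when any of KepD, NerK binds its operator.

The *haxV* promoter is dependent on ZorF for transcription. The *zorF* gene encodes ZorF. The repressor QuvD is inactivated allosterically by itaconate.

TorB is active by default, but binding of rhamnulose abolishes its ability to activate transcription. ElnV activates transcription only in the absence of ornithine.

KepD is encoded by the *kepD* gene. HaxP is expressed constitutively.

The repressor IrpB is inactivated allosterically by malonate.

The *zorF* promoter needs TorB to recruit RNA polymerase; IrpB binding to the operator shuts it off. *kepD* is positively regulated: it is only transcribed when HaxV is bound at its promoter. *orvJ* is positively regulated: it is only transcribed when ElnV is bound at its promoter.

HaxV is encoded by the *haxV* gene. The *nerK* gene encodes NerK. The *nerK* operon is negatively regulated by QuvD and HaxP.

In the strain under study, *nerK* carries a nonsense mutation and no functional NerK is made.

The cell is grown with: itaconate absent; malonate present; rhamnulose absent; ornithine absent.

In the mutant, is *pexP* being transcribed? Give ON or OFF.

Rhamnulose is absent, so TorB is active.
Malonate is present, so IrpB is inactive.
No repressor is bound and TorB is active, so *zorF* is transcribed.
So ZorF is produced and active.
No repressor is bound and ZorF is active, so *haxV* is transcribed.
So HaxV is produced and active.
No repressor is bound and HaxV is active, so *kepD* is transcribed.
So KepD is produced and active.
NerK is non-functional in this strain, so it has no effect.
With repressor KepD bound, *pexP* is not transcribed.

OFF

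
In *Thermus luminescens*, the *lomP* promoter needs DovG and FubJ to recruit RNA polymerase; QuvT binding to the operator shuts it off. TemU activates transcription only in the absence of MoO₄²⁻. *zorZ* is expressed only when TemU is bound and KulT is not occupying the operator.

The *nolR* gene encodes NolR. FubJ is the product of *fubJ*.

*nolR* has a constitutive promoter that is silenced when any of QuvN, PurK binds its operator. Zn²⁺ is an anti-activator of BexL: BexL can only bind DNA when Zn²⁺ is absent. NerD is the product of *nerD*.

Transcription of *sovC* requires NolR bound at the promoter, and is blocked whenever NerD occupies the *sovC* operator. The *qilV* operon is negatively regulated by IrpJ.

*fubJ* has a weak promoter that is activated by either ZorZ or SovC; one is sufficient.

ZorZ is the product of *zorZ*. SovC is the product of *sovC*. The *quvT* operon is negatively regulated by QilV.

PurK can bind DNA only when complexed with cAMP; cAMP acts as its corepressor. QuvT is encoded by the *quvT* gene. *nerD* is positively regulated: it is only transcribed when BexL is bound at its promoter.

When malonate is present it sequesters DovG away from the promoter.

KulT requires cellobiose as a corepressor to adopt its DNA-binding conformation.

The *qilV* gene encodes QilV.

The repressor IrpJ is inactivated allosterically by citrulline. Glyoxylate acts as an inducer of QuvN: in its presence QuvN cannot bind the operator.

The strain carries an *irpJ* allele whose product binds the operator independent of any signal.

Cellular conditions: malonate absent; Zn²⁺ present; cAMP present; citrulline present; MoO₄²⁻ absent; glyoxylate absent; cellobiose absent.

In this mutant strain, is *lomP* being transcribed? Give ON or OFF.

OFF

IrpJ is constitutively active in this strain.
With repressor IrpJ bound, *qilV* is not transcribed.
So QilV is not produced.
With no repressor bound, *quvT* is transcribed.
So QuvT is produced and active.
Malonate is absent, so DovG is active.
Cellobiose is absent, so KulT is inactive.
MoO₄²⁻ is absent, so TemU is active.
No repressor is bound and TemU is active, so *zorZ* is transcribed.
So ZorZ is produced and active.
Glyoxylate is absent, so QuvN is active.
cAMP is present, so PurK is active.
With repressor QuvN bound, *nolR* is not transcribed.
So NolR is not produced.
Zn²⁺ is present, so BexL is inactive.
Required activator BexL is absent, so *nerD* is not transcribed.
So NerD is not produced.
Required activator NolR is absent, so *sovC* is not transcribed.
So SovC is not produced.
Activator ZorZ is present, so *fubJ* is transcribed.
So FubJ is produced and active.
With repressor QuvT bound, *lomP* is not transcribed.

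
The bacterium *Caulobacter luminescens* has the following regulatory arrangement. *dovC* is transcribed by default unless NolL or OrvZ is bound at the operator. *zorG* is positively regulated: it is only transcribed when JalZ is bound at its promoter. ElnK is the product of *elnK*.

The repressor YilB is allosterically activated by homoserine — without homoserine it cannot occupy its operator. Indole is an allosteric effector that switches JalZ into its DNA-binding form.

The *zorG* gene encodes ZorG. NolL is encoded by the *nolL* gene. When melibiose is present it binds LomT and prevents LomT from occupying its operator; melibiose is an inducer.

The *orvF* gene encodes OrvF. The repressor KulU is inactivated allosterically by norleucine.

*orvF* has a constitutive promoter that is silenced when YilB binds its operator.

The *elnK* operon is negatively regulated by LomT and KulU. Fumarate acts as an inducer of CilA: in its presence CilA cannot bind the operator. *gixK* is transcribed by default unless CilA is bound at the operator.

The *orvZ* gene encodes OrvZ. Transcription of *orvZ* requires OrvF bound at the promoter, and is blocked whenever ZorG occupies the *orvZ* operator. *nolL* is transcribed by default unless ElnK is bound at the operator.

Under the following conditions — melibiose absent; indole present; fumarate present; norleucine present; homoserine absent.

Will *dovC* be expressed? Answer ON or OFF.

OFF

Melibiose is absent, so LomT is active.
Norleucine is present, so KulU is inactive.
With repressor LomT bound, *elnK* is not transcribed.
So ElnK is not produced.
With no repressor bound, *nolL* is transcribed.
So NolL is produced and active.
Homoserine is absent, so YilB is inactive.
With no repressor bound, *orvF* is transcribed.
So OrvF is produced and active.
Indole is present, so JalZ is active.
No repressor is bound and JalZ is active, so *zorG* is transcribed.
So ZorG is produced and active.
With repressor ZorG bound, *orvZ* is not transcribed.
So OrvZ is not produced.
With repressor NolL bound, *dovC* is not transcribed.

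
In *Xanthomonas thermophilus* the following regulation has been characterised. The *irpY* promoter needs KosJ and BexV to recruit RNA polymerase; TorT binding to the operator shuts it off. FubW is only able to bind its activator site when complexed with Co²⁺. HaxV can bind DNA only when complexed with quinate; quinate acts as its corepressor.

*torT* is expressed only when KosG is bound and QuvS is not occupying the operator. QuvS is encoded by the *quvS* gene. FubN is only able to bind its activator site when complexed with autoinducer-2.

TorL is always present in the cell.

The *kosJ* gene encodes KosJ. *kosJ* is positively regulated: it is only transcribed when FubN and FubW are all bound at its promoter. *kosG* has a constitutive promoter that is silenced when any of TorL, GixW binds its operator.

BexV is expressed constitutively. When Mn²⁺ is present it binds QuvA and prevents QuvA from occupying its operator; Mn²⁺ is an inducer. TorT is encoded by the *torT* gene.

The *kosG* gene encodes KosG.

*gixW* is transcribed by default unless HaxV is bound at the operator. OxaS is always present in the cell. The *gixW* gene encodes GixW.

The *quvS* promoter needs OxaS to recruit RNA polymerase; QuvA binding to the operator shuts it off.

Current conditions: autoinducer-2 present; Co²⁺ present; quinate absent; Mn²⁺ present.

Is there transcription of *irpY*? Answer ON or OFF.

TorL is produced constitutively and is active.
Quinate is absent, so HaxV is inactive.
With no repressor bound, *gixW* is transcribed.
So GixW is produced and active.
With repressor TorL bound, *kosG* is not transcribed.
So KosG is not produced.
Mn²⁺ is present, so QuvA is inactive.
OxaS is produced constitutively and is active.
No repressor is bound and OxaS is active, so *quvS* is transcribed.
So QuvS is produced and active.
With repressor QuvS bound, *torT* is not transcribed.
So TorT is not produced.
Autoinducer-2 is present, so FubN is active.
Co²⁺ is present, so FubW is active.
No repressor is bound and FubN and FubW are active, so *kosJ* is transcribed.
So KosJ is produced and active.
BexV is produced constitutively and is active.
No repressor is bound and KosJ and BexV are active, so *irpY* is transcribed.

ON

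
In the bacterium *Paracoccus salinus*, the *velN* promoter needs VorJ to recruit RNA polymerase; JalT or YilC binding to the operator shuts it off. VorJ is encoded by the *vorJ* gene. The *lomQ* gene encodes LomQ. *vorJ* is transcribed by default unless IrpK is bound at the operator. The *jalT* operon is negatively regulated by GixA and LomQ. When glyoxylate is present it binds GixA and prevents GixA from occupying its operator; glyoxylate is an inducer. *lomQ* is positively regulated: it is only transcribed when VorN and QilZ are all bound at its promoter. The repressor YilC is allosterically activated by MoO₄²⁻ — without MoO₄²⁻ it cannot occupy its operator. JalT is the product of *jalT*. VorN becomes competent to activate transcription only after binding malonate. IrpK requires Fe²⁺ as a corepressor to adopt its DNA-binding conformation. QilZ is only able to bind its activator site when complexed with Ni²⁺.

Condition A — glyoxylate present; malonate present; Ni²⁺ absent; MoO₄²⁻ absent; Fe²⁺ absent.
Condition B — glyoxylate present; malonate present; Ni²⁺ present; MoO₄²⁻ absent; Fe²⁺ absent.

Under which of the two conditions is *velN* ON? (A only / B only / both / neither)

B only

Condition A:
Glyoxylate is present, so GixA is inactive.
Malonate is present, so VorN is active.
Ni²⁺ is absent, so QilZ is inactive.
Required activator QilZ is absent, so *lomQ* is not transcribed.
So LomQ is not produced.
With no repressor bound, *jalT* is transcribed.
So JalT is produced and active.
MoO₄²⁻ is absent, so YilC is inactive.
Fe²⁺ is absent, so IrpK is inactive.
With no repressor bound, *vorJ* is transcribed.
So VorJ is produced and active.
With repressor JalT bound, *velN* is not transcribed.
→ *velN* is OFF in A.
Condition B:
Glyoxylate is present, so GixA is inactive.
Malonate is present, so VorN is active.
Ni²⁺ is present, so QilZ is active.
No repressor is bound and VorN and QilZ are active, so *lomQ* is transcribed.
So LomQ is produced and active.
With repressor LomQ bound, *jalT* is not transcribed.
So JalT is not produced.
MoO₄²⁻ is absent, so YilC is inactive.
Fe²⁺ is absent, so IrpK is inactive.
With no repressor bound, *vorJ* is transcribed.
So VorJ is produced and active.
No repressor is bound and VorJ is active, so *velN* is transcribed.
→ *velN* is ON in B.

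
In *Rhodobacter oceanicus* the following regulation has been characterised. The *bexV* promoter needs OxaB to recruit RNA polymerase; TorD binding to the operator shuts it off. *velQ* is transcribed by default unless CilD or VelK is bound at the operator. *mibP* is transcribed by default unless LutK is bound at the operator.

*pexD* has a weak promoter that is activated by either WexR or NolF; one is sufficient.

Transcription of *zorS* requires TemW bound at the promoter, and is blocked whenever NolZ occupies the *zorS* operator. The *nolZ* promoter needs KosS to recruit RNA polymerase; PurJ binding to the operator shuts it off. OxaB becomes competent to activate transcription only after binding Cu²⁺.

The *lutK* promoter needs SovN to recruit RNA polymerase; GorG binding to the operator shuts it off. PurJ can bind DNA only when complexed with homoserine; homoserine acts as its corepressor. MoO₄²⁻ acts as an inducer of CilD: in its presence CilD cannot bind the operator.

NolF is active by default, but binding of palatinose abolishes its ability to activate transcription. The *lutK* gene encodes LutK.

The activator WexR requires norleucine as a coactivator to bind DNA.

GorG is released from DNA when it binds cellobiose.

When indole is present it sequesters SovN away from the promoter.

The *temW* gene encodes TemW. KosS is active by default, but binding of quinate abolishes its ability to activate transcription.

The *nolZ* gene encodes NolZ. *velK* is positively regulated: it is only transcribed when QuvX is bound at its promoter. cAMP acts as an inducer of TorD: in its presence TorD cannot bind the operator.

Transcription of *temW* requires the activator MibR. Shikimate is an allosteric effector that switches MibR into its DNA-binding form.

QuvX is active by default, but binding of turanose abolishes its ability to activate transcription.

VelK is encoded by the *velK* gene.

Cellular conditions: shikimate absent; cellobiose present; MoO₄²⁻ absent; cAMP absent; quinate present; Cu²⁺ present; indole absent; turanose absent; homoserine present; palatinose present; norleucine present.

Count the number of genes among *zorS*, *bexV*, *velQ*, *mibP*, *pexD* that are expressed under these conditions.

1

Shikimate is absent, so MibR is inactive.
Required activator MibR is absent, so *temW* is not transcribed.
So TemW is not produced.
Homoserine is present, so PurJ is active.
Quinate is present, so KosS is inactive.
With repressor PurJ bound, *nolZ* is not transcribed.
So NolZ is not produced.
Required activator TemW is absent, so *zorS* is not transcribed.
→ *zorS* is OFF.
Cu²⁺ is present, so OxaB is active.
cAMP is absent, so TorD is active.
With repressor TorD bound, *bexV* is not transcribed.
→ *bexV* is OFF.
MoO₄²⁻ is absent, so CilD is active.
Turanose is absent, so QuvX is active.
No repressor is bound and QuvX is active, so *velK* is transcribed.
So VelK is produced and active.
With repressor CilD bound, *velQ* is not transcribed.
→ *velQ* is OFF.
Indole is absent, so SovN is active.
Cellobiose is present, so GorG is inactive.
No repressor is bound and SovN is active, so *lutK* is transcribed.
So LutK is produced and active.
With repressor LutK bound, *mibP* is not transcribed.
→ *mibP* is OFF.
Norleucine is present, so WexR is active.
Palatinose is present, so NolF is inactive.
Activator WexR is present, so *pexD* is transcribed.
→ *pexD* is ON.
1 of the 5 genes is transcribed.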